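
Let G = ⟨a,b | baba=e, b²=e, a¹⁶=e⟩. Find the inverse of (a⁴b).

The order of (a⁴b) is 2 (smallest k with (a⁴b)ᵏ = e), so (a⁴b)⁻¹ = (a⁴b)¹ = a⁴b.
Check: (a⁴b) · (a⁴b) → (a⁴b) · a⁴ = b;   b · b = e, giving e as required.

Answer: a⁴b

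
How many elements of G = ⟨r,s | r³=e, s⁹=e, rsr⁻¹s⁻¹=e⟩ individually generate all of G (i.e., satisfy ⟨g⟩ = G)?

⟨g⟩ = G would require ord(g) = |G| = 27, but the maximum element order in G is 9 < 27. So G is not cyclic and no single element generates it: the count is 0.

Answer: 0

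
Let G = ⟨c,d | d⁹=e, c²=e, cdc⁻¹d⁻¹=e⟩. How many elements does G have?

Enumerate words in the generators, reducing via the relations: the distinct elements are
  {c, d, e, cd, d², d³, d⁴, d⁵, d⁶, d⁷, d⁸, cd², cd³, cd⁴, cd⁵, cd⁶, cd⁷, cd⁸}.
No further products give new elements, so |G| = 18.

Answer: 18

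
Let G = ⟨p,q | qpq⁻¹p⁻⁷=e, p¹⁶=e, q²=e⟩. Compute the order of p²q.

Compute successive powers until reaching e:
  (p²q)¹ = p²q, (p²q)² = e.
The smallest positive k with (p²q)ᵏ = e is 2.

Answer: 2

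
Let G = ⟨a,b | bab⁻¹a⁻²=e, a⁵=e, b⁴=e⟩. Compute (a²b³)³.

Compute successive powers of (a²b³), reducing at each step:
  (a²b³)²: (a²b³) · a² = a³b³;   (a³b³) · b³ = a³b²
  (a²b³)³: (a³b²) · a² = ab²;   (ab²) · b³ = ab

Answer: ab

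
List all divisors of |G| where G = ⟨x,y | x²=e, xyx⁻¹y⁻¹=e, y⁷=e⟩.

|G| = 14 = 2 · 7. By Lagrange's theorem the order of any subgroup divides 14; the divisors of 14 are 1, 2, 7, 14.

Answer: 1, 2, 7, 14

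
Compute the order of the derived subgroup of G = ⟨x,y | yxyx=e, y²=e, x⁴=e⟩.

G' = [G, G] is generated by all commutators. The generator-pair commutators are: [x, y] = x².
The subgroup they normally generate is {e, x²}, of order 2.
Check: |G/G'| = 8/2 = 4 is the order of the abelianisation.

Answer: 2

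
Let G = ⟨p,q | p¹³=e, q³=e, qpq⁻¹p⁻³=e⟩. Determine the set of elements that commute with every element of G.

An element z ∈ Z(G) iff z commutes with every generator.
For example e is central: e·p = p = p·e; e·q = q = q·e.
Whereas p ∉ Z(G) since p·q = pq ≠ p³q = q·p.
Checking each of the 39 elements this way gives Z(G) = {e}, of order 1.

Answer: {e}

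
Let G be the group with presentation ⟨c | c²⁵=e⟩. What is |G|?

G is generated by a single element, so G is cyclic. The relator gives c²⁵ = e and no smaller power is forced to be e, so the 25 powers {c, e, c², c³, c⁴, c⁵, c⁶, c⁷, c⁸, c⁹, c²², c²³, c²¹, c²⁰, c²⁴, c¹², c¹³, c¹¹, c¹⁰, c¹⁴, c¹⁵, c¹⁶, c¹⁷, c¹⁸, c¹⁹} are distinct. Hence |G| = 25.

Answer: 25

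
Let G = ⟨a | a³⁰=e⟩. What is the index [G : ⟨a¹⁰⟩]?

First find ord(a¹⁰) by computing successive powers:
  (a¹⁰)¹ = a¹⁰, (a¹⁰)² = a²⁰, (a¹⁰)³ = e.
So |⟨a¹⁰⟩| = ord(a¹⁰) = 3. With |G| = 30, by Lagrange [G : ⟨a¹⁰⟩] = 30/3 = 10.

Answer: 10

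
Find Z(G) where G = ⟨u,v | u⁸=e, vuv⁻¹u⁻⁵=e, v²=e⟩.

An element z ∈ Z(G) iff z commutes with every generator.
For example u² is central: (u²)·u = u³ = u·(u²); (u²)·v = u²v = v·(u²).
Whereas u ∉ Z(G) since u·v = uv ≠ u⁵v = v·u.
Checking each of the 16 elements this way gives Z(G) = {e, u², u⁴, u⁶}, of order 4.

Answer: {e, u², u⁴, u⁶}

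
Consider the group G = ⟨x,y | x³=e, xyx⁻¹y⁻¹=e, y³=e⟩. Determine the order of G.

Enumerate words in the generators, reducing via the relations: the distinct elements are
  {e, x, y, xy, x², y², xy², x²y, x²y²}.
No further products give new elements, so |G| = 9.

Answer: 9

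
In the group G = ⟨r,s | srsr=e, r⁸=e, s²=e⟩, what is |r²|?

Compute successive powers until reaching e:
  (r²)¹ = r², (r²)² = r⁴, (r²)³ = r⁶, (r²)⁴ = e.
The smallest positive k with (r²)ᵏ = e is 4.

Answer: 4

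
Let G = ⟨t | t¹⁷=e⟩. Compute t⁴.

Compute successive powers of t, reducing at each step:
  t²: t · t = t²
  t³: (t²) · t = t³
  t⁴: (t³) · t = t⁴

Answer: t⁴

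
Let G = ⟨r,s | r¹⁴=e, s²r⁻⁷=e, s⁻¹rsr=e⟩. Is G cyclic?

Every cyclic group is abelian. But r·s = rs while s·r = r⁶s⁻¹, so r·s ≠ s·r and G is not abelian. Hence G is not cyclic.

Answer: No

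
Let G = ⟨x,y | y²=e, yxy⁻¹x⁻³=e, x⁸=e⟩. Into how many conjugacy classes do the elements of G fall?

The conjugacy classes (representative and size) are:
  [e] (size 1), [x³] (size 2), [x²] (size 2), [x⁴] (size 1), [x⁵] (size 2), [x⁴y] (size 4), [xy] (size 4).
Class equation: 1 + 2 + 2 + 1 + 2 + 4 + 4 = 16 = |G|. So G has 7 conjugacy classes.

Answer: 7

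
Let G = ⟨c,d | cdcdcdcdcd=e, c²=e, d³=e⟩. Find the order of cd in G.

Compute successive powers until reaching e:
  (cd)¹ = cd, (cd)² = cdcd, (cd)³ = d²cd²c, (cd)⁴ = d²c, (cd)⁵ = e.
The smallest positive k with (cd)ᵏ = e is 5.

Answer: 5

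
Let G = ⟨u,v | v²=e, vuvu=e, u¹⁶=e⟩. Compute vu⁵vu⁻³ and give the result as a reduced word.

Multiply left to right, reducing at each step:
  v · u⁵ = u¹¹v
  (u¹¹v) · v = u¹¹
  (u¹¹) · u⁻³ = u⁸

Answer: u⁸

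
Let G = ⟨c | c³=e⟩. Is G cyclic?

|G| = 3. The element c has order 3 (its powers give 3 distinct elements), so ⟨c⟩ = G and G is cyclic.

Answer: Yes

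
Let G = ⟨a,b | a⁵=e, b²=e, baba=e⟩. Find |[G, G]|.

G' = [G, G] is generated by all commutators. The generator-pair commutators are: [a, b] = a².
The subgroup they normally generate is {e, a, a², a³, a⁴}, of order 5.
Check: |G/G'| = 10/5 = 2 is the order of the abelianisation.

Answer: 5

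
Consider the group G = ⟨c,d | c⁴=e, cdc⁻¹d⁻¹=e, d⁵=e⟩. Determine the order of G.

Enumerate words in the generators, reducing via the relations: the distinct elements are
  {c, d, e, cd, c², c³, d², d³, d⁴, cd², cd³, cd⁴, c²d, c³d, c²d², c²d³, c²d⁴, c³d², c³d³, c³d⁴}.
No further products give new elements, so |G| = 20.

Answer: 20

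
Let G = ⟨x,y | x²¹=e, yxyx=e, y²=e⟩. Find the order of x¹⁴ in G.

Compute successive powers until reaching e:
  (x¹⁴)¹ = x¹⁴, (x¹⁴)² = x⁷, (x¹⁴)³ = e.
The smallest positive k with (x¹⁴)ᵏ = e is 3.

Answer: 3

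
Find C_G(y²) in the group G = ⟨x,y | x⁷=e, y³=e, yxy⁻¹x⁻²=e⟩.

⟨y²⟩ ⊆ C_G(y²) since powers of y² commute with y²; so |C_G(y²)| ≥ |⟨y²⟩| = 3.
By orbit–stabilizer, |C_G(y²)| = |G| / |conj. class of y²| = 21 / 7 = 3.
The 3 elements commuting with y² are {e, y, y²}.

Answer: {e, y, y²}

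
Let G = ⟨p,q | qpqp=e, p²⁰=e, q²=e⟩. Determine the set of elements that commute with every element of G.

An element z ∈ Z(G) iff z commutes with every generator.
For example p¹⁰ is central: (p¹⁰)·p = p¹¹ = p·(p¹⁰); (p¹⁰)·q = p¹⁰q = q·(p¹⁰).
Whereas p ∉ Z(G) since p·q = pq ≠ p¹⁹q = q·p.
Checking each of the 40 elements this way gives Z(G) = {e, p¹⁰}, of order 2.

Answer: {e, p¹⁰}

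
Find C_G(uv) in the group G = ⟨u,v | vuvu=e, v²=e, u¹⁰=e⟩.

⟨uv⟩ ⊆ C_G(uv) since powers of uv commute with uv; so |C_G(uv)| ≥ |⟨uv⟩| = 2.
By orbit–stabilizer, |C_G(uv)| = |G| / |conj. class of uv| = 20 / 5 = 4.
The 4 elements commuting with uv are {e, u⁵, uv, u⁶v}.

Answer: {e, u⁵, uv, u⁶v}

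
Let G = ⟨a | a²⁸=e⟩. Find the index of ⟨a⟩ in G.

First find ord(a) by computing successive powers:
  a¹ = a, a² = a², a³ = a³, a⁴ = a⁴, a⁵ = a⁵, a⁶ = a⁶, a⁷ = a⁷, a⁸ = a⁸, a⁹ = a⁹, a¹⁰ = a¹⁰, a¹¹ = a¹¹, a¹² = a¹², a¹³ = a¹³, a¹⁴ = a¹⁴, a¹⁵ = a¹⁵, a¹⁶ = a¹⁶, a¹⁷ = a¹⁷, a¹⁸ = a¹⁸, a¹⁹ = a¹⁹, a²⁰ = a²⁰, a²¹ = a²¹, a²² = a²², a²³ = a²³, a²⁴ = a²⁴, a²⁵ = a²⁵, a²⁶ = a²⁶, a²⁷ = a²⁷, a²⁸ = e.
So |⟨a⟩| = ord(a) = 28. With |G| = 28, by Lagrange [G : ⟨a⟩] = 28/28 = 1.

Answer: 1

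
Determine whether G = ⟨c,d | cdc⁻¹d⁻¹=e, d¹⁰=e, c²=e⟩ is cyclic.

|G| = 20, but the maximum element order in G is 10 < 20. No single element generates all of G, so G is not cyclic.

Answer: No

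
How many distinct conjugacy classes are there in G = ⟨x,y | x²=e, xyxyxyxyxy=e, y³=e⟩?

The conjugacy classes (representative and size) are:
  [e] (size 1), [xyxy²xyxy²x] (size 15), [yxyxy²x] (size 20), [xy²xy²x] (size 12), [y²xyxy²] (size 12).
Class equation: 1 + 15 + 20 + 12 + 12 = 60 = |G|. So G has 5 conjugacy classes.

Answer: 5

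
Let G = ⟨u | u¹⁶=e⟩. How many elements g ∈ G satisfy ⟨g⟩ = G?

G is cyclic of order 16. An element generates G iff its order is 16, and a cyclic group of order 16 has exactly φ(16) = 8 such elements.

Answer: 8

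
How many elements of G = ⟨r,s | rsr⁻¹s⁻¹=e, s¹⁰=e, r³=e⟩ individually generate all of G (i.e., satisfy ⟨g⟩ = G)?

G is cyclic of order 30. An element generates G iff its order is 30, and a cyclic group of order 30 has exactly φ(30) = 8 such elements.

Answer: 8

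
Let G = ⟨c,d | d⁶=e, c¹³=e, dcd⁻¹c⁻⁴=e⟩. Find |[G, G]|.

G' = [G, G] is generated by all commutators. The generator-pair commutators are: [c, d] = c¹⁰.
The subgroup they normally generate is {e, c, c², c³, c⁴, c⁵, c⁶, c⁷, c⁸, c⁹, c¹⁰, c¹¹, c¹²}, of order 13.
Check: |G/G'| = 78/13 = 6 is the order of the abelianisation.

Answer: 13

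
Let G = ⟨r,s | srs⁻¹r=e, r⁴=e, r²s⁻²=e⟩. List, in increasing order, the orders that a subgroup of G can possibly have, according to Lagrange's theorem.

|G| = 8 = 2³. By Lagrange's theorem the order of any subgroup divides 8; the divisors of 8 are 1, 2, 4, 8.

Answer: 1, 2, 4, 8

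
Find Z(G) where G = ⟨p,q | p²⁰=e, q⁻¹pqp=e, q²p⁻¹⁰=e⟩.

An element z ∈ Z(G) iff z commutes with every generator.
For example p¹⁰ is central: (p¹⁰)·p = p¹¹ = p·(p¹⁰); (p¹⁰)·q = q⁻¹ = q·(p¹⁰).
Whereas p ∉ Z(G) since p·q = pq ≠ p⁹q⁻¹ = q·p.
Checking each of the 40 elements this way gives Z(G) = {e, p¹⁰}, of order 2.

Answer: {e, p¹⁰}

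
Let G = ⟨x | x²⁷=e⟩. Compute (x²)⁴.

Compute successive powers of (x²), reducing at each step:
  (x²)²: (x²) · x² = x⁴
  (x²)³: (x⁴) · x² = x⁶
  (x²)⁴: (x⁶) · x² = x⁸

Answer: x⁸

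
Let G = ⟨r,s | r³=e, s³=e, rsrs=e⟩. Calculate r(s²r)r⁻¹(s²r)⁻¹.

[r, (s²r)] = r·(s²r)·r⁻¹·(s²r)⁻¹.
  r · (s²r) = rs²r
  (rs²r) · (r²) = rs²
  (rs²) · (r²s) = r²s²

Answer: r²s²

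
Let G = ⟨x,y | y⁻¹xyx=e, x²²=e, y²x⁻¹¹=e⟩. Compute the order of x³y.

Compute successive powers until reaching e:
  (x³y)¹ = x³y, (x³y)² = x¹¹, (x³y)³ = x³y⁻¹, (x³y)⁴ = e.
The smallest positive k with (x³y)ᵏ = e is 4.

Answer: 4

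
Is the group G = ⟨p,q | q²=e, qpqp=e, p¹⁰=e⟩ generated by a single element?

Every cyclic group is abelian. But p·q = pq while q·p = p⁹q, so p·q ≠ q·p and G is not abelian. Hence G is not cyclic.

Answer: No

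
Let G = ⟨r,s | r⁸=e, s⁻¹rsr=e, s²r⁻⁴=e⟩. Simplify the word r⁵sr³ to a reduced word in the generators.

Multiply left to right, reducing at each step:
  (r⁵) · s = rs⁻¹
  (rs⁻¹) · r³ = r²s

Answer: r²s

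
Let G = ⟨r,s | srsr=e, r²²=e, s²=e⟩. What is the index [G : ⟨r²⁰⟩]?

First find ord(r²⁰) by computing successive powers:
  (r²⁰)¹ = r²⁰, (r²⁰)² = r¹⁸, (r²⁰)³ = r¹⁶, (r²⁰)⁴ = r¹⁴, (r²⁰)⁵ = r¹², (r²⁰)⁶ = r¹⁰, (r²⁰)⁷ = r⁸, (r²⁰)⁸ = r⁶, (r²⁰)⁹ = r⁴, (r²⁰)¹⁰ = r², (r²⁰)¹¹ = e.
So |⟨r²⁰⟩| = ord(r²⁰) = 11. With |G| = 44, by Lagrange [G : ⟨r²⁰⟩] = 44/11 = 4.

Answer: 4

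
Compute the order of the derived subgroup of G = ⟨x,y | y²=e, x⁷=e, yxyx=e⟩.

G' = [G, G] is generated by all commutators. The generator-pair commutators are: [x, y] = x².
The subgroup they normally generate is {e, x, x², x³, x⁴, x⁵, x⁶}, of order 7.
Check: |G/G'| = 14/7 = 2 is the order of the abelianisation.

Answer: 7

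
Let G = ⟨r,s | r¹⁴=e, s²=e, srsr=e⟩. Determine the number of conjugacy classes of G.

The conjugacy classes (representative and size) are:
  [e] (size 1), [r¹³] (size 2), [r²] (size 2), [r³] (size 2), [r¹⁰] (size 2), [r⁵] (size 2), [r⁸] (size 2), [r⁷] (size 1), [r⁶s] (size 7), [r⁹s] (size 7).
Class equation: 1 + 2 + 2 + 2 + 2 + 2 + 2 + 1 + 7 + 7 = 28 = |G|. So G has 10 conjugacy classes.

Answer: 10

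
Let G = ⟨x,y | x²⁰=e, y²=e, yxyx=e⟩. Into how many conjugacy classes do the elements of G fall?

The conjugacy classes (representative and size) are:
  [e] (size 1), [x] (size 2), [x¹⁸] (size 2), [x³] (size 2), [x⁴] (size 2), [x¹⁵] (size 2), [x¹⁴] (size 2), [x⁷] (size 2), [x¹²] (size 2), [x¹¹] (size 2), [x¹⁰] (size 1), [x¹⁸y] (size 10), [x⁵y] (size 10).
Class equation: 1 + 2 + 2 + 2 + 2 + 2 + 2 + 2 + 2 + 2 + 1 + 10 + 10 = 40 = |G|. So G has 13 conjugacy classes.

Answer: 13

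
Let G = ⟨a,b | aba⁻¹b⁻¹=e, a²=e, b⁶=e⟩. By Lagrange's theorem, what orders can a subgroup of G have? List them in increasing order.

|G| = 12 = 2² · 3. By Lagrange's theorem the order of any subgroup divides 12; the divisors of 12 are 1, 2, 3, 4, 6, 12.

Answer: 1, 2, 3, 4, 6, 12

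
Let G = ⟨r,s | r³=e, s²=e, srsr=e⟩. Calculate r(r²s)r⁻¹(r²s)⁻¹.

[r, (r²s)] = r·(r²s)·r⁻¹·(r²s)⁻¹.
  r · (r²s) = s
  s · (r²) = rs
  (rs) · (r²s) = r²

Answer: r²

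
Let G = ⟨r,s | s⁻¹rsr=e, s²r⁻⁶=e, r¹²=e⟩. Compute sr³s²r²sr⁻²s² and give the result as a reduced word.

Multiply left to right, reducing at each step:
  s · r³ = r³s⁻¹
  (r³s⁻¹) · s² = r³s
  (r³s) · r² = rs
  (rs) · s = r⁷
  (r⁷) · r⁻² = r⁵
  (r⁵) · s² = r¹¹

Answer: r¹¹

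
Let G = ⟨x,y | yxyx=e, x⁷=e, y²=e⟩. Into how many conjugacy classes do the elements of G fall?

The conjugacy classes (representative and size) are:
  [e] (size 1), [x⁶] (size 2), [x⁵] (size 2), [x⁴] (size 2), [xy] (size 7).
Class equation: 1 + 2 + 2 + 2 + 7 = 14 = |G|. So G has 5 conjugacy classes.

Answer: 5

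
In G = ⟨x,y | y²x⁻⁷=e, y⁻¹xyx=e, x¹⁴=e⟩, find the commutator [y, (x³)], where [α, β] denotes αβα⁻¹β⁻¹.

[y, (x³)] = y·(x³)·y⁻¹·(x³)⁻¹.
  y · (x³) = x⁴y⁻¹
  (x⁴y⁻¹) · (y⁻¹) = x¹¹
  (x¹¹) · (x¹¹) = x⁸

Answer: x⁸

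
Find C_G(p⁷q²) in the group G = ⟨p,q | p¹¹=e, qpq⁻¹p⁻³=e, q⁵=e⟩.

⟨p⁷q²⟩ ⊆ C_G(p⁷q²) since powers of p⁷q² commute with p⁷q²; so |C_G(p⁷q²)| ≥ |⟨p⁷q²⟩| = 5.
By orbit–stabilizer, |C_G(p⁷q²)| = |G| / |conj. class of p⁷q²| = 55 / 11 = 5.
The 5 elements commuting with p⁷q² are {e, p⁴q⁴, p⁷q², p¹⁰q, p⁹q³}.

Answer: {e, p⁴q⁴, p⁷q², p¹⁰q, p⁹q³}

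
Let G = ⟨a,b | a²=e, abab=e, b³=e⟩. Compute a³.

Compute successive powers of a, reducing at each step:
  a²: a · a = e
  a³: e · a = a

Answer: a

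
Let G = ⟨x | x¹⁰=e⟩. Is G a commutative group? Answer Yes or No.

G has a single generator, so G is cyclic and hence abelian.

Answer: Yes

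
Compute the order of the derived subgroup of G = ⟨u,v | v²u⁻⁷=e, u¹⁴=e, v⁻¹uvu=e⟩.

G' = [G, G] is generated by all commutators. The generator-pair commutators are: [u, v] = u².
The subgroup they normally generate is {e, u², u⁴, u⁶, u⁸, u¹⁰, u¹²}, of order 7.
Check: |G/G'| = 28/7 = 4 is the order of the abelianisation.

Answer: 7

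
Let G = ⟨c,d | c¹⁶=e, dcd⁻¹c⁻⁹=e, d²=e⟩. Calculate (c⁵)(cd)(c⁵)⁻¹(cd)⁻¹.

[(c⁵), (cd)] = (c⁵)·(cd)·(c⁵)⁻¹·(cd)⁻¹.
  (c⁵) · (cd) = c⁶d
  (c⁶d) · (c¹¹) = c⁹d
  (c⁹d) · (c⁷d) = c⁸

Answer: c⁸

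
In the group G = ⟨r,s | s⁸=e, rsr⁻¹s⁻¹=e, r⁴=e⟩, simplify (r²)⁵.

Compute successive powers of (r²), reducing at each step:
  (r²)²: (r²) · r² = e
  (r²)³: e · r² = r²
  (r²)⁴: (r²) · r² = e
  (r²)⁵: e · r² = r²

Answer: r²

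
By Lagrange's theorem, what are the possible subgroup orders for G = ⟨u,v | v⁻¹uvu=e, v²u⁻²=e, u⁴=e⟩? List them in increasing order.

|G| = 8 = 2³. By Lagrange's theorem the order of any subgroup divides 8; the divisors of 8 are 1, 2, 4, 8.

Answer: 1, 2, 4, 8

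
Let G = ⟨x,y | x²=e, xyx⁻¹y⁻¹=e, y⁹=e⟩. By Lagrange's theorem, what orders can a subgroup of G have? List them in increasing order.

|G| = 18 = 2 · 3². By Lagrange's theorem the order of any subgroup divides 18; the divisors of 18 are 1, 2, 3, 6, 9, 18.

Answer: 1, 2, 3, 6, 9, 18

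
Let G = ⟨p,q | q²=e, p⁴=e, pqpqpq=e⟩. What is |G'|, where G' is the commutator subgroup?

G' = [G, G] is generated by all commutators. The generator-pair commutators are: [p, q] = p²qp.
The subgroup they normally generate is {e, p², pq, qp³, p²qp, p³q, p²qp³, qp, pqp², qp²q, p²qp²q, p³qp²}, of order 12.
Check: |G/G'| = 24/12 = 2 is the order of the abelianisation.

Answer: 12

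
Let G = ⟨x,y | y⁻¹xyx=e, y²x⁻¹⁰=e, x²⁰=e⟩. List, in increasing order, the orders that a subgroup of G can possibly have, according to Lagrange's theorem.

|G| = 40 = 2³ · 5. By Lagrange's theorem the order of any subgroup divides 40; the divisors of 40 are 1, 2, 4, 5, 8, 10, 20, 40.

Answer: 1, 2, 4, 5, 8, 10, 20, 40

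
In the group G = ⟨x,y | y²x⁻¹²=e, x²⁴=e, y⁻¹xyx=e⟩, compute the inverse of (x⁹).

The order of (x⁹) is 8 (smallest k with (x⁹)ᵏ = e), so (x⁹)⁻¹ = (x⁹)⁷ = x¹⁵.
Check: (x⁹) · (x¹⁵) → (x⁹) · x¹⁵ = e, giving e as required.

Answer: x¹⁵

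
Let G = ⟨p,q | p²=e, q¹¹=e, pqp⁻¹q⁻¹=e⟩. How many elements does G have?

Enumerate words in the generators, reducing via the relations: the distinct elements are
  {e, p, q, pq, q², q³, q⁴, q⁵, q⁶, q⁷, q⁸, q⁹, pq², pq³, pq⁴, pq⁵, pq⁶, pq⁷, pq⁸, pq⁹, q¹⁰, pq¹⁰}.
No further products give new elements, so |G| = 22.

Answer: 22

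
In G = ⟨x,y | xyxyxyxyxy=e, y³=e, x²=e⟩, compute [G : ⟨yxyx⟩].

First find ord(yxyx) by computing successive powers:
  (yxyx)¹ = yxyx, (yxyx)² = xy², (yxyx)³ = yx, (yxyx)⁴ = xy²xy², (yxyx)⁵ = e.
So |⟨yxyx⟩| = ord(yxyx) = 5. With |G| = 60, by Lagrange [G : ⟨yxyx⟩] = 60/5 = 12.

Answer: 12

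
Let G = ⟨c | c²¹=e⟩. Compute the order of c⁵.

Compute successive powers until reaching e:
  (c⁵)¹ = c⁵, (c⁵)² = c¹⁰, (c⁵)³ = c¹⁵, (c⁵)⁴ = c²⁰, (c⁵)⁵ = c⁴, (c⁵)⁶ = c⁹, (c⁵)⁷ = c¹⁴, (c⁵)⁸ = c¹⁹, (c⁵)⁹ = c³, (c⁵)¹⁰ = c⁸, (c⁵)¹¹ = c¹³, (c⁵)¹² = c¹⁸, (c⁵)¹³ = c², (c⁵)¹⁴ = c⁷, (c⁵)¹⁵ = c¹², (c⁵)¹⁶ = c¹⁷, (c⁵)¹⁷ = c, (c⁵)¹⁸ = c⁶, (c⁵)¹⁹ = c¹¹, (c⁵)²⁰ = c¹⁶, (c⁵)²¹ = e.
The smallest positive k with (c⁵)ᵏ = e is 21.

Answer: 21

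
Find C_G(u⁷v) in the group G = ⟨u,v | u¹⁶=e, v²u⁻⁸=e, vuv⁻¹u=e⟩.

⟨u⁷v⟩ ⊆ C_G(u⁷v) since powers of u⁷v commute with u⁷v; so |C_G(u⁷v)| ≥ |⟨u⁷v⟩| = 4.
By orbit–stabilizer, |C_G(u⁷v)| = |G| / |conj. class of u⁷v| = 32 / 8 = 4.
The 4 elements commuting with u⁷v are {e, u⁸, u⁷v⁻¹, u⁷v}.

Answer: {e, u⁸, u⁷v⁻¹, u⁷v}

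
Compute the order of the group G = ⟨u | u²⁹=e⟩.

G is generated by a single element, so G is cyclic. The relator gives u²⁹ = e and no smaller power is forced to be e, so the 29 powers {e, u, u², u³, u⁴, u⁵, u⁶, u⁷, u⁸, u⁹, u²², u²³, u²¹, u²⁰, u²⁴, u²⁵, u²⁶, u²⁷, u²⁸, u¹², u¹³, u¹¹, u¹⁰, u¹⁴, u¹⁵, u¹⁶, u¹⁷, u¹⁸, u¹⁹} are distinct. Hence |G| = 29.

Answer: 29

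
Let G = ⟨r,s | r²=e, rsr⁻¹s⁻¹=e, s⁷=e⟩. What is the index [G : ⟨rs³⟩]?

First find ord(rs³) by computing successive powers:
  (rs³)¹ = rs³, (rs³)² = s⁶, (rs³)³ = rs², (rs³)⁴ = s⁵, (rs³)⁵ = rs, (rs³)⁶ = s⁴, (rs³)⁷ = r, (rs³)⁸ = s³, (rs³)⁹ = rs⁶, (rs³)¹⁰ = s², (rs³)¹¹ = rs⁵, (rs³)¹² = s, (rs³)¹³ = rs⁴, (rs³)¹⁴ = e.
So |⟨rs³⟩| = ord(rs³) = 14. With |G| = 14, by Lagrange [G : ⟨rs³⟩] = 14/14 = 1.

Answer: 1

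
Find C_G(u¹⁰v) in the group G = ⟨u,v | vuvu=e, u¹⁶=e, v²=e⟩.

⟨u¹⁰v⟩ ⊆ C_G(u¹⁰v) since powers of u¹⁰v commute with u¹⁰v; so |C_G(u¹⁰v)| ≥ |⟨u¹⁰v⟩| = 2.
By orbit–stabilizer, |C_G(u¹⁰v)| = |G| / |conj. class of u¹⁰v| = 32 / 8 = 4.
The 4 elements commuting with u¹⁰v are {e, u⁸, u²v, u¹⁰v}.

Answer: {e, u⁸, u²v, u¹⁰v}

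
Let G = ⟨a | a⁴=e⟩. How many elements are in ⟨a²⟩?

|⟨a²⟩| equals the order of a². Compute successive powers until reaching e:
  (a²)¹ = a², (a²)² = e.
The smallest positive k with (a²)ᵏ = e is 2, so |⟨a²⟩| = 2.

Answer: 2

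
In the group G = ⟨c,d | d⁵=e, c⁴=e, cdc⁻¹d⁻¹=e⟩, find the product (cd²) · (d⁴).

Compute (cd²) · (d⁴) by multiplying left to right and reducing via the relations at each step:
  (cd²) · d⁴ = cd

Answer: cd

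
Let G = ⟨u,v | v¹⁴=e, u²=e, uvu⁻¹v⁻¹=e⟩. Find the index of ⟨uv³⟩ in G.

First find ord(uv³) by computing successive powers:
  (uv³)¹ = uv³, (uv³)² = v⁶, (uv³)³ = uv⁹, (uv³)⁴ = v¹², (uv³)⁵ = uv, (uv³)⁶ = v⁴, (uv³)⁷ = uv⁷, (uv³)⁸ = v¹⁰, (uv³)⁹ = uv¹³, (uv³)¹⁰ = v², (uv³)¹¹ = uv⁵, (uv³)¹² = v⁸, (uv³)¹³ = uv¹¹, (uv³)¹⁴ = e.
So |⟨uv³⟩| = ord(uv³) = 14. With |G| = 28, by Lagrange [G : ⟨uv³⟩] = 28/14 = 2.

Answer: 2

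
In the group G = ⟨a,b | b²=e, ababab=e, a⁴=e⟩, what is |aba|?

Compute successive powers until reaching e:
  (aba)¹ = aba, (aba)² = ba²b, (aba)³ = a³ba³, (aba)⁴ = e.
The smallest positive k with (aba)ᵏ = e is 4.

Answer: 4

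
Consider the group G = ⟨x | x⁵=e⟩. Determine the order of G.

G is generated by a single element, so G is cyclic. The relator gives x⁵ = e and no smaller power is forced to be e, so the 5 powers {e, x, x², x³, x⁴} are distinct. Hence |G| = 5.

Answer: 5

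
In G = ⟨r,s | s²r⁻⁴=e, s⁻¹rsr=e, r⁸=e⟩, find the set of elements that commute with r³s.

⟨r³s⟩ ⊆ C_G(r³s) since powers of r³s commute with r³s; so |C_G(r³s)| ≥ |⟨r³s⟩| = 4.
By orbit–stabilizer, |C_G(r³s)| = |G| / |conj. class of r³s| = 16 / 4 = 4.
The 4 elements commuting with r³s are {e, r⁴, r³s, r³s⁻¹}.

Answer: {e, r⁴, r³s, r³s⁻¹}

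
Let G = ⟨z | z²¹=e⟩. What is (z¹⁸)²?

Compute successive powers of (z¹⁸), reducing at each step:
  (z¹⁸)²: (z¹⁸) · z¹⁸ = z¹⁵

Answer: z¹⁵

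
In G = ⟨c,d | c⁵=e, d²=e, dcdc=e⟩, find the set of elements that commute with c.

⟨c⟩ ⊆ C_G(c) since powers of c commute with c; so |C_G(c)| ≥ |⟨c⟩| = 5.
By orbit–stabilizer, |C_G(c)| = |G| / |conj. class of c| = 10 / 2 = 5.
The 5 elements commuting with c are {e, c, c², c³, c⁴}.

Answer: {e, c, c², c³, c⁴}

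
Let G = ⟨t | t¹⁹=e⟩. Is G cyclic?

|G| = 19. The element t has order 19 (its powers give 19 distinct elements), so ⟨t⟩ = G and G is cyclic.

Answer: Yes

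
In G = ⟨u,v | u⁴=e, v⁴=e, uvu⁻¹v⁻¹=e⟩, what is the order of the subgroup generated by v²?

|⟨v²⟩| equals the order of v². Compute successive powers until reaching e:
  (v²)¹ = v², (v²)² = e.
The smallest positive k with (v²)ᵏ = e is 2, so |⟨v²⟩| = 2.

Answer: 2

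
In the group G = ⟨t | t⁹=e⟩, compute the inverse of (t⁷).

The order of (t⁷) is 9 (smallest k with (t⁷)ᵏ = e), so (t⁷)⁻¹ = (t⁷)⁸ = t².
Check: (t⁷) · (t²) → (t⁷) · t² = e, giving e as required.

Answer: t²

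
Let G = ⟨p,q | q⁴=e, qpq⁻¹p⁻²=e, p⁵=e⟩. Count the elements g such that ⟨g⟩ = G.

⟨g⟩ = G would require ord(g) = |G| = 20, but the maximum element order in G is 5 < 20. So G is not cyclic and no single element generates it: the count is 0.

Answer: 0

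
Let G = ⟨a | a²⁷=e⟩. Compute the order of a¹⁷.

Compute successive powers until reaching e:
  (a¹⁷)¹ = a¹⁷, (a¹⁷)² = a⁷, (a¹⁷)³ = a²⁴, (a¹⁷)⁴ = a¹⁴, (a¹⁷)⁵ = a⁴, (a¹⁷)⁶ = a²¹, (a¹⁷)⁷ = a¹¹, (a¹⁷)⁸ = a, (a¹⁷)⁹ = a¹⁸, (a¹⁷)¹⁰ = a⁸, (a¹⁷)¹¹ = a²⁵, (a¹⁷)¹² = a¹⁵, (a¹⁷)¹³ = a⁵, (a¹⁷)¹⁴ = a²², (a¹⁷)¹⁵ = a¹², (a¹⁷)¹⁶ = a², (a¹⁷)¹⁷ = a¹⁹, (a¹⁷)¹⁸ = a⁹, (a¹⁷)¹⁹ = a²⁶, (a¹⁷)²⁰ = a¹⁶, (a¹⁷)²¹ = a⁶, (a¹⁷)²² = a²³, (a¹⁷)²³ = a¹³, (a¹⁷)²⁴ = a³, (a¹⁷)²⁵ = a²⁰, (a¹⁷)²⁶ = a¹⁰, (a¹⁷)²⁷ = e.
The smallest positive k with (a¹⁷)ᵏ = e is 27.

Answer: 27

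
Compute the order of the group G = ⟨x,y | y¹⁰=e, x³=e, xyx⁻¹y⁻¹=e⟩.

Enumerate words in the generators, reducing via the relations: the distinct elements are
  {e, x, y, xy, x², y², y³, y⁴, y⁵, y⁶, y⁷, y⁸, y⁹, xy², xy³, xy⁴, xy⁵, xy⁶, xy⁷, xy⁸, xy⁹, x²y, x²y², x²y³, x²y⁴, x²y⁵, x²y⁶, x²y⁷, x²y⁸, x²y⁹}.
No further products give new elements, so |G| = 30.

Answer: 30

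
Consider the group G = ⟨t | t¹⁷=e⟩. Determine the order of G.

G is generated by a single element, so G is cyclic. The relator gives t¹⁷ = e and no smaller power is forced to be e, so the 17 powers {e, t, t², t³, t⁴, t⁵, t⁶, t⁷, t⁸, t⁹, t¹², t¹³, t¹¹, t¹⁰, t¹⁴, t¹⁵, t¹⁶} are distinct. Hence |G| = 17.

Answer: 17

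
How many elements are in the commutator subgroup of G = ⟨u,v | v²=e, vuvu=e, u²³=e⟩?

G' = [G, G] is generated by all commutators. The generator-pair commutators are: [u, v] = u².
The subgroup they normally generate is {e, u, u², u³, u⁴, u⁵, u⁶, u⁷, u⁸, u⁹, u¹⁰, u¹¹, u¹², u¹³, u¹⁴, u¹⁵, u¹⁶, u¹⁷, u¹⁸, u¹⁹, u²⁰, u²¹, u²²}, of order 23.
Check: |G/G'| = 46/23 = 2 is the order of the abelianisation.

Answer: 23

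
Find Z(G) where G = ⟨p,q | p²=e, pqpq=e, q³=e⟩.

An element z ∈ Z(G) iff z commutes with every generator.
For example e is central: e·p = p = p·e; e·q = q = q·e.
Whereas p ∉ Z(G) since p·q = pq ≠ pq² = q·p.
Checking each of the 6 elements this way gives Z(G) = {e}, of order 1.

Answer: {e}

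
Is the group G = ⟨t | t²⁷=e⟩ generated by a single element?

|G| = 27. The element t has order 27 (its powers give 27 distinct elements), so ⟨t⟩ = G and G is cyclic.

Answer: Yes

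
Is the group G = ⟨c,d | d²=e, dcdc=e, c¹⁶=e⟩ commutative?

c·d = cd but d·c = c¹⁵d, so c·d ≠ d·c and G is not abelian.

Answer: No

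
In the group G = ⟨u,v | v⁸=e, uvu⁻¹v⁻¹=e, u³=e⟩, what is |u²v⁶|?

Compute successive powers until reaching e:
  (u²v⁶)¹ = u²v⁶, (u²v⁶)² = uv⁴, (u²v⁶)³ = v², (u²v⁶)⁴ = u², (u²v⁶)⁵ = uv⁶, (u²v⁶)⁶ = v⁴, (u²v⁶)⁷ = u²v², (u²v⁶)⁸ = u, (u²v⁶)⁹ = v⁶, (u²v⁶)¹⁰ = u²v⁴, (u²v⁶)¹¹ = uv², (u²v⁶)¹² = e.
The smallest positive k with (u²v⁶)ᵏ = e is 12.

Answer: 12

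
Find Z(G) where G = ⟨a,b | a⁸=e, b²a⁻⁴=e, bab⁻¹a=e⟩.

An element z ∈ Z(G) iff z commutes with every generator.
For example a⁴ is central: (a⁴)·a = a⁵ = a·(a⁴); (a⁴)·b = b⁻¹ = b·(a⁴).
Whereas a ∉ Z(G) since a·b = ab ≠ a³b⁻¹ = b·a.
Checking each of the 16 elements this way gives Z(G) = {e, a⁴}, of order 2.

Answer: {e, a⁴}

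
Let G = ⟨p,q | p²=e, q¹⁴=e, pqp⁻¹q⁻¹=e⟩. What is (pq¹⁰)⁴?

Compute successive powers of (pq¹⁰), reducing at each step:
  (pq¹⁰)²: (pq¹⁰) · p = q¹⁰;   (q¹⁰) · q¹⁰ = q⁶
  (pq¹⁰)³: (q⁶) · p = pq⁶;   (pq⁶) · q¹⁰ = pq²
  (pq¹⁰)⁴: (pq²) · p = q²;   (q²) · q¹⁰ = q¹²

Answer: q¹²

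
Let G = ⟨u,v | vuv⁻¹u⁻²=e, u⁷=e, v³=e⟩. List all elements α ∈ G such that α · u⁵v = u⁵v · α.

⟨u⁵v⟩ ⊆ C_G(u⁵v) since powers of u⁵v commute with u⁵v; so |C_G(u⁵v)| ≥ |⟨u⁵v⟩| = 3.
By orbit–stabilizer, |C_G(u⁵v)| = |G| / |conj. class of u⁵v| = 21 / 7 = 3.
The 3 elements commuting with u⁵v are {e, uv², u⁵v}.

Answer: {e, uv², u⁵v}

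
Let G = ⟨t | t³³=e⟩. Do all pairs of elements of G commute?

G has a single generator, so G is cyclic and hence abelian.

Answer: Yes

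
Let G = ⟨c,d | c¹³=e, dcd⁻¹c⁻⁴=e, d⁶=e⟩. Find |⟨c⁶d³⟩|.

|⟨c⁶d³⟩| equals the order of c⁶d³. Compute successive powers until reaching e:
  (c⁶d³)¹ = c⁶d³, (c⁶d³)² = e.
The smallest positive k with (c⁶d³)ᵏ = e is 2, so |⟨c⁶d³⟩| = 2.

Answer: 2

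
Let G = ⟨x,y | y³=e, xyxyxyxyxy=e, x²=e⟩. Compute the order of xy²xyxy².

Compute successive powers until reaching e:
  (xy²xyxy²)¹ = xy²xyxy², (xy²xyxy²)² = yxy²xyx, (xy²xyxy²)³ = e.
The smallest positive k with (xy²xyxy²)ᵏ = e is 3.

Answer: 3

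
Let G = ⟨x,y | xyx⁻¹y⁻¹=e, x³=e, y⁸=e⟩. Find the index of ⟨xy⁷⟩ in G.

First find ord(xy⁷) by computing successive powers:
  (xy⁷)¹ = xy⁷, (xy⁷)² = x²y⁶, (xy⁷)³ = y⁵, (xy⁷)⁴ = xy⁴, (xy⁷)⁵ = x²y³, (xy⁷)⁶ = y², (xy⁷)⁷ = xy, (xy⁷)⁸ = x², (xy⁷)⁹ = y⁷, (xy⁷)¹⁰ = xy⁶, (xy⁷)¹¹ = x²y⁵, (xy⁷)¹² = y⁴, (xy⁷)¹³ = xy³, (xy⁷)¹⁴ = x²y², (xy⁷)¹⁵ = y, (xy⁷)¹⁶ = x, (xy⁷)¹⁷ = x²y⁷, (xy⁷)¹⁸ = y⁶, (xy⁷)¹⁹ = xy⁵, (xy⁷)²⁰ = x²y⁴, (xy⁷)²¹ = y³, (xy⁷)²² = xy², (xy⁷)²³ = x²y, (xy⁷)²⁴ = e.
So |⟨xy⁷⟩| = ord(xy⁷) = 24. With |G| = 24, by Lagrange [G : ⟨xy⁷⟩] = 24/24 = 1.

Answer: 1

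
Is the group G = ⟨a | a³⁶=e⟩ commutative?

G has a single generator, so G is cyclic and hence abelian.

Answer: Yes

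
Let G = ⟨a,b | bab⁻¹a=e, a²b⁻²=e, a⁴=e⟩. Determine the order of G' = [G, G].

G' = [G, G] is generated by all commutators. The generator-pair commutators are: [a, b] = a².
The subgroup they normally generate is {e, a²}, of order 2.
Check: |G/G'| = 8/2 = 4 is the order of the abelianisation.

Answer: 2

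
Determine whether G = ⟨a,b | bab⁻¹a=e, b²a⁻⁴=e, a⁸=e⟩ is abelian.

a·b = ab but b·a = a³b⁻¹, so a·b ≠ b·a and G is not abelian.

Answer: No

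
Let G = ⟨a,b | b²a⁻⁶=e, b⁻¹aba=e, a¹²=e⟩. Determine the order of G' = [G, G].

G' = [G, G] is generated by all commutators. The generator-pair commutators are: [a, b] = a².
The subgroup they normally generate is {e, a², a⁴, a⁶, a⁸, a¹⁰}, of order 6.
Check: |G/G'| = 24/6 = 4 is the order of the abelianisation.

Answer: 6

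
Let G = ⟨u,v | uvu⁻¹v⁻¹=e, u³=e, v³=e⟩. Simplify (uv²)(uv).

Compute (uv²) · (uv) by multiplying left to right and reducing via the relations at each step:
  (uv²) · u = u²v²
  (u²v²) · v = u²

Answer: u²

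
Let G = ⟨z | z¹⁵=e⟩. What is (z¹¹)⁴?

Compute successive powers of (z¹¹), reducing at each step:
  (z¹¹)²: (z¹¹) · z¹¹ = z⁷
  (z¹¹)³: (z⁷) · z¹¹ = z³
  (z¹¹)⁴: (z³) · z¹¹ = z¹⁴

Answer: z¹⁴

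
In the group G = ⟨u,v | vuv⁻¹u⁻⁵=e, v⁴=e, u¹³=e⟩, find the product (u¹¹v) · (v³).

Compute (u¹¹v) · (v³) by multiplying left to right and reducing via the relations at each step:
  (u¹¹v) · v³ = u¹¹

Answer: u¹¹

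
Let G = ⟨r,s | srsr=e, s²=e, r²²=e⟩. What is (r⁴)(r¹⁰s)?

Compute (r⁴) · (r¹⁰s) by multiplying left to right and reducing via the relations at each step:
  (r⁴) · r¹⁰ = r¹⁴
  (r¹⁴) · s = r¹⁴s

Answer: r¹⁴s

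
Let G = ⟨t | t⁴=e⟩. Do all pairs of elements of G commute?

G has a single generator, so G is cyclic and hence abelian.

Answer: Yes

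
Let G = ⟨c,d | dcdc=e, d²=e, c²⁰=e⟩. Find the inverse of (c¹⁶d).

The order of (c¹⁶d) is 2 (smallest k with (c¹⁶d)ᵏ = e), so (c¹⁶d)⁻¹ = (c¹⁶d)¹ = c¹⁶d.
Check: (c¹⁶d) · (c¹⁶d) → (c¹⁶d) · c¹⁶ = d;   d · d = e, giving e as required.

Answer: c¹⁶d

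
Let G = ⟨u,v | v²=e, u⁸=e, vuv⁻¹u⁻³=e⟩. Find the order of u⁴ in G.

Compute successive powers until reaching e:
  (u⁴)¹ = u⁴, (u⁴)² = e.
The smallest positive k with (u⁴)ᵏ = e is 2.

Answer: 2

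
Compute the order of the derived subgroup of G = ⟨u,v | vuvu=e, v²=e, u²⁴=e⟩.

G' = [G, G] is generated by all commutators. The generator-pair commutators are: [u, v] = u².
The subgroup they normally generate is {e, u², u⁴, u⁶, u⁸, u¹⁰, u¹², u¹⁴, u¹⁶, u¹⁸, u²⁰, u²²}, of order 12.
Check: |G/G'| = 48/12 = 4 is the order of the abelianisation.

Answer: 12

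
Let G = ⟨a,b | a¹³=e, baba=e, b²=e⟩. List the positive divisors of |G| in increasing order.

|G| = 26 = 2 · 13. By Lagrange's theorem the order of any subgroup divides 26; the divisors of 26 are 1, 2, 13, 26.

Answer: 1, 2, 13, 26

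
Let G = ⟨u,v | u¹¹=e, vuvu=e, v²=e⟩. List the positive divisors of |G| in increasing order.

|G| = 22 = 2 · 11. By Lagrange's theorem the order of any subgroup divides 22; the divisors of 22 are 1, 2, 11, 22.

Answer: 1, 2, 11, 22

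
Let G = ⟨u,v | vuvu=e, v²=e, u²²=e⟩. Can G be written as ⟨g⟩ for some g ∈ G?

Every cyclic group is abelian. But u·v = uv while v·u = u²¹v, so u·v ≠ v·u and G is not abelian. Hence G is not cyclic.

Answer: No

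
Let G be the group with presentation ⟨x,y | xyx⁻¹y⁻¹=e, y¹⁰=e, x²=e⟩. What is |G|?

Enumerate words in the generators, reducing via the relations: the distinct elements are
  {e, x, y, xy, y², y³, y⁴, y⁵, y⁶, y⁷, y⁸, y⁹, xy², xy³, xy⁴, xy⁵, xy⁶, xy⁷, xy⁸, xy⁹}.
No further products give new elements, so |G| = 20.

Answer: 20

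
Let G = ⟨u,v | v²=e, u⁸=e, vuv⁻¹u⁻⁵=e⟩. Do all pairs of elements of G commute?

u·v = uv but v·u = u⁵v, so u·v ≠ v·u and G is not abelian.

Answer: No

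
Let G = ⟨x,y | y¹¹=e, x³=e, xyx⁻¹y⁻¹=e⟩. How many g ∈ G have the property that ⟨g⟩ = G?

G is cyclic of order 33. An element generates G iff its order is 33, and a cyclic group of order 33 has exactly φ(33) = 20 such elements.

Answer: 20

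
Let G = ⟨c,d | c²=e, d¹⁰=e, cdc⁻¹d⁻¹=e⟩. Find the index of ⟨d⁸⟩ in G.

First find ord(d⁸) by computing successive powers:
  (d⁸)¹ = d⁸, (d⁸)² = d⁶, (d⁸)³ = d⁴, (d⁸)⁴ = d², (d⁸)⁵ = e.
So |⟨d⁸⟩| = ord(d⁸) = 5. With |G| = 20, by Lagrange [G : ⟨d⁸⟩] = 20/5 = 4.

Answer: 4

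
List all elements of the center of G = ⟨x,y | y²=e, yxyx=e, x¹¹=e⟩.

An element z ∈ Z(G) iff z commutes with every generator.
For example e is central: e·x = x = x·e; e·y = y = y·e.
Whereas x ∉ Z(G) since x·y = xy ≠ x¹⁰y = y·x.
Checking each of the 22 elements this way gives Z(G) = {e}, of order 1.

Answer: {e}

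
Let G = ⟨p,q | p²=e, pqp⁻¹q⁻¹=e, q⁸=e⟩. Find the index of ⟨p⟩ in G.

First find ord(p) by computing successive powers:
  p¹ = p, p² = e.
So |⟨p⟩| = ord(p) = 2. With |G| = 16, by Lagrange [G : ⟨p⟩] = 16/2 = 8.

Answer: 8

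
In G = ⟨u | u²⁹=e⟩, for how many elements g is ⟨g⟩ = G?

G is cyclic of order 29. An element generates G iff its order is 29, and a cyclic group of order 29 has exactly φ(29) = 28 such elements.

Answer: 28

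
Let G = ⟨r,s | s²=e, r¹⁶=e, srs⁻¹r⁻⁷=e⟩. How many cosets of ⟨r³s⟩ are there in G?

First find ord(r³s) by computing successive powers:
  (r³s)¹ = r³s, (r³s)² = r⁸, (r³s)³ = r¹¹s, (r³s)⁴ = e.
So |⟨r³s⟩| = ord(r³s) = 4. With |G| = 32, by Lagrange [G : ⟨r³s⟩] = 32/4 = 8.

Answer: 8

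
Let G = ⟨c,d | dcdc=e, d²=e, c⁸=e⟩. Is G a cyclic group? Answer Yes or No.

Every cyclic group is abelian. But c·d = cd while d·c = c⁷d, so c·d ≠ d·c and G is not abelian. Hence G is not cyclic.

Answer: No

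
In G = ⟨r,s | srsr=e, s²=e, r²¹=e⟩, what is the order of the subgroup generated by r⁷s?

|⟨r⁷s⟩| equals the order of r⁷s. Compute successive powers until reaching e:
  (r⁷s)¹ = r⁷s, (r⁷s)² = e.
The smallest positive k with (r⁷s)ᵏ = e is 2, so |⟨r⁷s⟩| = 2.

Answer: 2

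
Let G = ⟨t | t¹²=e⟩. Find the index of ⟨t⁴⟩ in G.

First find ord(t⁴) by computing successive powers:
  (t⁴)¹ = t⁴, (t⁴)² = t⁸, (t⁴)³ = e.
So |⟨t⁴⟩| = ord(t⁴) = 3. With |G| = 12, by Lagrange [G : ⟨t⁴⟩] = 12/3 = 4.

Answer: 4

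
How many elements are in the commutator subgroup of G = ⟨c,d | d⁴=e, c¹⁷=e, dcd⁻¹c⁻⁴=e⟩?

G' = [G, G] is generated by all commutators. The generator-pair commutators are: [c, d] = c¹⁴.
The subgroup they normally generate is {e, c, c², c³, c⁴, c⁵, c⁶, c⁷, c⁸, c⁹, c¹⁰, c¹¹, c¹², c¹³, c¹⁴, c¹⁵, c¹⁶}, of order 17.
Check: |G/G'| = 68/17 = 4 is the order of the abelianisation.

Answer: 17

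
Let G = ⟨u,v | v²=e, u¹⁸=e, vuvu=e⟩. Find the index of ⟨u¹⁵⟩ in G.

First find ord(u¹⁵) by computing successive powers:
  (u¹⁵)¹ = u¹⁵, (u¹⁵)² = u¹², (u¹⁵)³ = u⁹, (u¹⁵)⁴ = u⁶, (u¹⁵)⁵ = u³, (u¹⁵)⁶ = e.
So |⟨u¹⁵⟩| = ord(u¹⁵) = 6. With |G| = 36, by Lagrange [G : ⟨u¹⁵⟩] = 36/6 = 6.

Answer: 6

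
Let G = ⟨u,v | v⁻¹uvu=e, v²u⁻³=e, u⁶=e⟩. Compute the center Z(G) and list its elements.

An element z ∈ Z(G) iff z commutes with every generator.
For example u³ is central: (u³)·u = u⁴ = u·(u³); (u³)·v = v⁻¹ = v·(u³).
Whereas u ∉ Z(G) since u·v = uv ≠ u²v⁻¹ = v·u.
Checking each of the 12 elements this way gives Z(G) = {e, u³}, of order 2.

Answer: {e, u³}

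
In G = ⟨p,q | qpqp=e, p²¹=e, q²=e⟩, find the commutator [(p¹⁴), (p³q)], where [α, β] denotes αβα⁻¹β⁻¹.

[(p¹⁴), (p³q)] = (p¹⁴)·(p³q)·(p¹⁴)⁻¹·(p³q)⁻¹.
  (p¹⁴) · (p³q) = p¹⁷q
  (p¹⁷q) · (p⁷) = p¹⁰q
  (p¹⁰q) · (p³q) = p⁷

Answer: p⁷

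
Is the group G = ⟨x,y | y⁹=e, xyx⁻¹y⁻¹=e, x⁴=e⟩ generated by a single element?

|G| = 36. The element xy has order 36 (its powers give 36 distinct elements), so ⟨xy⟩ = G and G is cyclic.

Answer: Yes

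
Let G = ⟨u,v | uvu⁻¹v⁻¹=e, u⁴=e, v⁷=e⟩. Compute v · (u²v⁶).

Compute v · (u²v⁶) by multiplying left to right and reducing via the relations at each step:
  v · u² = u²v
  (u²v) · v⁶ = u²

Answer: u²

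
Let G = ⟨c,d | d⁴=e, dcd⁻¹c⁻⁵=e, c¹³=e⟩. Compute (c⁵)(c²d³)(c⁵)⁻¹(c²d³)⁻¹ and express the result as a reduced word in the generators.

[(c⁵), (c²d³)] = (c⁵)·(c²d³)·(c⁵)⁻¹·(c²d³)⁻¹.
  (c⁵) · (c²d³) = c⁷d³
  (c⁷d³) · (c⁸) = c⁶d³
  (c⁶d³) · (c³d) = c⁴

Answer: c⁴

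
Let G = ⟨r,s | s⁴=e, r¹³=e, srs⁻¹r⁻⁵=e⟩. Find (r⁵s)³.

Compute successive powers of (r⁵s), reducing at each step:
  (r⁵s)²: (r⁵s) · r⁵ = r⁴s;   (r⁴s) · s = r⁴s²
  (r⁵s)³: (r⁴s²) · r⁵ = r¹²s²;   (r¹²s²) · s = r¹²s³

Answer: r¹²s³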